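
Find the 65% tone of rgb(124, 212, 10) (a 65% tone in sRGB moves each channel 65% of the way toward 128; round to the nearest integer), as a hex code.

#7F9D57

A 65% tone moves each channel 65% toward 128:
  R: 124 + 0.65×(128−124) = 124 + 2.6 = 126.6 → 127
  G: 212 + 0.65×(128−212) = 212 − 54.6 = 157.4 → 157
  B: 10 + 76.7 = 86.7 → 87
rgb(127, 157, 87) = #7F9D57.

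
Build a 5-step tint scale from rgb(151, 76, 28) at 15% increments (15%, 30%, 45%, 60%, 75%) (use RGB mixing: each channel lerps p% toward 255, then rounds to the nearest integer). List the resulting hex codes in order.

15%: (151 + 15.6 = 166.6→167, 76 + 26.85 = 102.85→103, 28 + 34.05 = 62.05→62) → #A7673E
30%: (151 + 31.2 = 182.2→182, 76 + 53.7 = 129.7→130, 28 + 68.1 = 96.1→96) → #B68260
45%: (151 + 46.8 = 197.8→198, 76 + 80.55 = 156.55→157, 28 + 102.15 = 130.15→130) → #C69D82
60%: (151 + 62.4 = 213.4→213, 76 + 107.4 = 183.4→183, 28 + 136.2 = 164.2→164) → #D5B7A4
75%: (151 + 78 = 229→229, 76 + 134.25 = 210.25→210, 28 + 170.25 = 198.25→198) → #E5D2C6

#A7673E, #B68260, #C69D82, #D5B7A4, #E5D2C6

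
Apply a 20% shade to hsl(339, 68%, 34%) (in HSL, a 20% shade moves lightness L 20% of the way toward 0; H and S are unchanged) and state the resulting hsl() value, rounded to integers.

hsl(339, 68%, 27%)

L moves 20% from 34 toward 0: 34 − 6.8 = 27.2 → 27.
H and S are unchanged.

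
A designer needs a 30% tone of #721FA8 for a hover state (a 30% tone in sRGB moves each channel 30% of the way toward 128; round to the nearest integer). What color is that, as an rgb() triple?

rgb(118, 60, 156)

#721FA8 is rgb(114, 31, 168).
Per channel, c → c + 0.3(128 − c):
  R: 114 + 4.2 = 118.2 → 118
  G: 31 + 29.1 = 60.1 → 60
  B: 168 − 12 = 156 → 156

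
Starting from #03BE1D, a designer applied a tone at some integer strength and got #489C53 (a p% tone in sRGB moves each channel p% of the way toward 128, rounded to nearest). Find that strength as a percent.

#03BE1D is rgb(3, 190, 29); #489C53 is rgb(72, 156, 83).
On the R channel (widest range): 72 ≈ 3 + (p/100)(128 − 3), so p ≈ 100×(72 − 3)/(128 − 3) = 6900/125 = 55.20.
p = 55 reproduces all three channels after rounding.

55%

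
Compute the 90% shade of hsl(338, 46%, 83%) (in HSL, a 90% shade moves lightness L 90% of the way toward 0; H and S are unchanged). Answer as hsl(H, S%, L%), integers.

L moves 90% from 83 toward 0: 83 − 74.7 = 8.3 → 8.
H and S are unchanged.

hsl(338, 46%, 8%)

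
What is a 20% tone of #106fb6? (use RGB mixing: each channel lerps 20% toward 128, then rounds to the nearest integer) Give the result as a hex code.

#106fb6 is rgb(16, 111, 182).
Per channel, c → c + 0.2(128 − c):
  R: 16 + 0.2×(128−16) = 16 + 22.4 = 38.4 → 38
  G: 111 + 0.2×(128−111) = 111 + 3.4 = 114.4 → 114
  B: 182 + 0.2×(128−182) = 182 − 10.8 = 171.2 → 171
rgb(38, 114, 171) = #2672ab.

#2672ab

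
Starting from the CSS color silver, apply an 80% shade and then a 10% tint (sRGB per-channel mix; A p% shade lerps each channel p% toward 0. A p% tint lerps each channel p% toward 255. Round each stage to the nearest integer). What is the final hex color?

#3C3C3C

CSS silver is rgb(192, 192, 192).
Lerp each channel 80% toward 0:
  R: 192 + 0.8×(0−192) = 192 − 153.6 = 38.4 → 38
  G: 192 + 0.8×(0−192) = 192 − 153.6 = 38.4 → 38
  B: 192 − 153.6 = 38.4 → 38
After the shade: rgb(38, 38, 38) = #262626.
Lerp each channel 10% toward 255:
  R: 38 + 0.1×(255−38) = 38 + 21.7 = 59.7 → 60
  G: 38 + 0.1×(255−38) = 38 + 21.7 = 59.7 → 60
  B: 38 + 0.1×(255−38) = 38 + 21.7 = 59.7 → 60
rgb(60, 60, 60) = #3C3C3C.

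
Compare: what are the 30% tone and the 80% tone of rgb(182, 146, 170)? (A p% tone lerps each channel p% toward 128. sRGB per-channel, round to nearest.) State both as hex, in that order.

30% tone:
  R: 182 + 0.3×(128−182) = 182 − 16.2 = 165.8 → 166
  G: 146 + 0.3×(128−146) = 146 − 5.4 = 140.6 → 141
  B: 170 − 12.6 = 157.4 → 157
  → #a68d9d
80% tone:
  R: 182 − 43.2 = 138.8 → 139
  G: 146 − 14.4 = 131.6 → 132
  B: 170 + 0.8×(128−170) = 170 − 33.6 = 136.4 → 136
  → #8b8488

#a68d9d, #8b8488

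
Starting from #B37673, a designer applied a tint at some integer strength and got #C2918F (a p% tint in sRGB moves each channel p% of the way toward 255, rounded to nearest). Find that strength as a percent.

#B37673 is rgb(179, 118, 115); #C2918F is rgb(194, 145, 143).
On the B channel (widest range): 143 ≈ 115 + (p/100)(255 − 115), so p ≈ 100×(143 − 115)/(255 − 115) = 2800/140 = 20.00.
p = 20 reproduces all three channels after rounding.

20%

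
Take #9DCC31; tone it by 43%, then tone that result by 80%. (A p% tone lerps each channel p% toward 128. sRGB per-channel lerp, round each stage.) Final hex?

#838977

#9DCC31 is rgb(157, 204, 49).
A 43% tone moves each channel 43% toward 128:
  R: 157 + 0.43×(128−157) = 157 − 12.47 = 144.53 → 145
  G: 204 − 32.68 = 171.32 → 171
  B: 49 + 0.43×(128−49) = 49 + 33.97 = 82.97 → 83
After the tone: rgb(145, 171, 83) = #91AB53.
An 80% tone moves each channel 80% toward 128:
  R: 145 + 0.8×(128−145) = 145 − 13.6 = 131.4 → 131
  G: 171 − 34.4 = 136.6 → 137
  B: 83 + 0.8×(128−83) = 83 + 36 = 119 → 119
rgb(131, 137, 119) = #838977.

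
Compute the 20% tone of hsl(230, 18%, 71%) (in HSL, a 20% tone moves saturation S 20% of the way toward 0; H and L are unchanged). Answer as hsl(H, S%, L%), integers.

hsl(230, 14%, 71%)

S moves 20% from 18 toward 0: 18 − 3.6 = 14.4 → 14.
H and L are unchanged.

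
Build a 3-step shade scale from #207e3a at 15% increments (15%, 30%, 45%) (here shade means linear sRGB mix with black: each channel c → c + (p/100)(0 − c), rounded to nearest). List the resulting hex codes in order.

#207e3a is rgb(32, 126, 58).
15%: (32 − 4.8 = 27.2→27, 126 − 18.9 = 107.1→107, 58 − 8.7 = 49.3→49) → #1b6b31
30%: (32 − 9.6 = 22.4→22, 126 − 37.8 = 88.2→88, 58 − 17.4 = 40.6→41) → #165829
45%: (32 − 14.4 = 17.6→18, 126 − 56.7 = 69.3→69, 58 − 26.1 = 31.9→32) → #124520

#1b6b31, #165829, #124520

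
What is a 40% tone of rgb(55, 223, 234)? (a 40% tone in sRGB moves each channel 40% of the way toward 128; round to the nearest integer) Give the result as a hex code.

#54b9c0

A 40% tone moves each channel 40% toward 128:
  R: 55 + 0.4×(128−55) = 55 + 29.2 = 84.2 → 84
  G: 223 + 0.4×(128−223) = 223 − 38 = 185 → 185
  B: 234 − 42.4 = 191.6 → 192
rgb(84, 185, 192) = #54b9c0.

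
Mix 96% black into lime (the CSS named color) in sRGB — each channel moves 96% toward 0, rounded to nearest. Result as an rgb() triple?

CSS lime is rgb(0, 255, 0).
Lerp each channel 96% toward 0:
  R: 0 + 0.96×(0−0) = 0 + 0 = 0 → 0
  G: 255 − 244.8 = 10.2 → 10
  B: 0 + 0 = 0 → 0

rgb(0, 10, 0)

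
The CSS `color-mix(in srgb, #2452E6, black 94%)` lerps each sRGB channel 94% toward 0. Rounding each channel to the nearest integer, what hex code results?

#02050E

#2452E6 is rgb(36, 82, 230).
Per channel, c → c + 0.94(0 − c):
  R: 36 + 0.94×(0−36) = 36 − 33.84 = 2.16 → 2
  G: 82 − 77.08 = 4.92 → 5
  B: 230 + 0.94×(0−230) = 230 − 216.2 = 13.8 → 14
rgb(2, 5, 14) = #02050E.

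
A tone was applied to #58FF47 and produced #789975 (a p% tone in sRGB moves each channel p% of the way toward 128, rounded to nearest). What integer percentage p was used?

#58FF47 is rgb(88, 255, 71); #789975 is rgb(120, 153, 117).
On the G channel (widest range): 153 ≈ 255 + (p/100)(128 − 255), so p ≈ 100×(153 − 255)/(128 − 255) = -10200/-127 = 80.31.
p = 80 reproduces all three channels after rounding.

80%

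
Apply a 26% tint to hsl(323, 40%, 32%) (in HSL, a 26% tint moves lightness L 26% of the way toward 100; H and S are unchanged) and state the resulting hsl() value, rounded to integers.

hsl(323, 40%, 50%)

L moves 26% from 32 toward 100: 32 + 17.68 = 49.68 → 50.
H and S are unchanged.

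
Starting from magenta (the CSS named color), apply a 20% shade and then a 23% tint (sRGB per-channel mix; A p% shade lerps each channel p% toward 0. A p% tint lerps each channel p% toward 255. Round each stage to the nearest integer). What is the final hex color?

CSS magenta is rgb(255, 0, 255).
Per channel, c → c + 0.2(0 − c):
  R: 255 + 0.2×(0−255) = 255 − 51 = 204 → 204
  G: 0 + 0.2×(0−0) = 0 + 0 = 0 → 0
  B: 255 − 51 = 204 → 204
After the shade: rgb(204, 0, 204) = #CC00CC.
Lerp each channel 23% toward 255:
  R: 204 + 11.73 = 215.73 → 216
  G: 0 + 0.23×(255−0) = 0 + 58.65 = 58.65 → 59
  B: 204 + 11.73 = 215.73 → 216
rgb(216, 59, 216) = #D83BD8.

#D83BD8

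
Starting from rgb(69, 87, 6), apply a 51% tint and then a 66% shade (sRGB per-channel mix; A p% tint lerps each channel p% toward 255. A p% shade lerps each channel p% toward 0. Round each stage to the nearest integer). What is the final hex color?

Per channel, c → c + 0.51(255 − c):
  R: 69 + 0.51×(255−69) = 69 + 94.86 = 163.86 → 164
  G: 87 + 0.51×(255−87) = 87 + 85.68 = 172.68 → 173
  B: 6 + 0.51×(255−6) = 6 + 126.99 = 132.99 → 133
After the tint: rgb(164, 173, 133) = #A4AD85.
Lerp each channel 66% toward 0:
  R: 164 + 0.66×(0−164) = 164 − 108.24 = 55.76 → 56
  G: 173 − 114.18 = 58.82 → 59
  B: 133 + 0.66×(0−133) = 133 − 87.78 = 45.22 → 45
rgb(56, 59, 45) = #383B2D.

#383B2D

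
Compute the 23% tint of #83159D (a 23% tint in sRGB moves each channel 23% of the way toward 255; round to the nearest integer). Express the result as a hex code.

#A04BB4

#83159D is rgb(131, 21, 157).
A 23% tint moves each channel 23% toward 255:
  R: 131 + 0.23×(255−131) = 131 + 28.52 = 159.52 → 160
  G: 21 + 53.82 = 74.82 → 75
  B: 157 + 0.23×(255−157) = 157 + 22.54 = 179.54 → 180
rgb(160, 75, 180) = #A04BB4.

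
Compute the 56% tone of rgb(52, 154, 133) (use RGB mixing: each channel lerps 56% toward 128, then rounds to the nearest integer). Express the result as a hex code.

Per channel, c → c + 0.56(128 − c):
  R: 52 + 42.56 = 94.56 → 95
  G: 154 + 0.56×(128−154) = 154 − 14.56 = 139.44 → 139
  B: 133 + 0.56×(128−133) = 133 − 2.8 = 130.2 → 130
rgb(95, 139, 130) = #5f8b82.

#5f8b82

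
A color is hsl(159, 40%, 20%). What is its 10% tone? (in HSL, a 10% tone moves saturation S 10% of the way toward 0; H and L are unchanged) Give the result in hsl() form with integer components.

hsl(159, 36%, 20%)

S moves 10% from 40 toward 0: 40 − 4 = 36 → 36.
H and L are unchanged.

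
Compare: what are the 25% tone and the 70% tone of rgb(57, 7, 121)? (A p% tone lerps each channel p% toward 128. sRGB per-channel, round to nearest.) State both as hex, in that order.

25% tone:
  R: 57 + 0.25×(128−57) = 57 + 17.75 = 74.75 → 75
  G: 7 + 30.25 = 37.25 → 37
  B: 121 + 0.25×(128−121) = 121 + 1.75 = 122.75 → 123
  → #4B257B
70% tone:
  R: 57 + 0.7×(128−57) = 57 + 49.7 = 106.7 → 107
  G: 7 + 0.7×(128−7) = 7 + 84.7 = 91.7 → 92
  B: 121 + 0.7×(128−121) = 121 + 4.9 = 125.9 → 126
  → #6B5C7E

#4B257B, #6B5C7E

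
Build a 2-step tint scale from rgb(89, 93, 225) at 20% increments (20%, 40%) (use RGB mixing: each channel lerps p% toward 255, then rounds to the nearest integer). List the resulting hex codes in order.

20%: (89 + 33.2 = 122.2→122, 93 + 32.4 = 125.4→125, 225 + 6 = 231→231) → #7A7DE7
40%: (89 + 66.4 = 155.4→155, 93 + 64.8 = 157.8→158, 225 + 12 = 237→237) → #9B9EED

#7A7DE7, #9B9EED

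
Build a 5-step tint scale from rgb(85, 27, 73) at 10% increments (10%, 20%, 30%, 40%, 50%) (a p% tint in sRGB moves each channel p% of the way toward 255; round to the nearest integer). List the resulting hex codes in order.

#66325b, #77496d, #885f80, #997692, #aa8da4

10%: (85 + 17 = 102→102, 27 + 22.8 = 49.8→50, 73 + 18.2 = 91.2→91) → #66325b
20%: (85 + 34 = 119→119, 27 + 45.6 = 72.6→73, 73 + 36.4 = 109.4→109) → #77496d
30%: (85 + 51 = 136→136, 27 + 68.4 = 95.4→95, 73 + 54.6 = 127.6→128) → #885f80
40%: (85 + 68 = 153→153, 27 + 91.2 = 118.2→118, 73 + 72.8 = 145.8→146) → #997692
50%: (85 + 85 = 170→170, 27 + 114 = 141→141, 73 + 91 = 164→164) → #aa8da4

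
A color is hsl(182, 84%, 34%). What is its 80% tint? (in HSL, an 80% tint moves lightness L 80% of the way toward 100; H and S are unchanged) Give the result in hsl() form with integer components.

L moves 80% from 34 toward 100: 34 + 52.8 = 86.8 → 87.
H and S are unchanged.

hsl(182, 84%, 87%)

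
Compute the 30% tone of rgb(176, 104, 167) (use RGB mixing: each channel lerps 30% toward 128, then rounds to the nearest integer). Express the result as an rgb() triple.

A 30% tone moves each channel 30% toward 128:
  R: 176 + 0.3×(128−176) = 176 − 14.4 = 161.6 → 162
  G: 104 + 0.3×(128−104) = 104 + 7.2 = 111.2 → 111
  B: 167 + 0.3×(128−167) = 167 − 11.7 = 155.3 → 155

rgb(162, 111, 155)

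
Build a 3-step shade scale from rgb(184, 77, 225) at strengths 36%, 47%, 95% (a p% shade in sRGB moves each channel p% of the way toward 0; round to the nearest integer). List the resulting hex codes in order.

#763190, #622977, #09040B

36%: (184 − 66.24 = 117.76→118, 77 − 27.72 = 49.28→49, 225 − 81 = 144→144) → #763190
47%: (184 − 86.48 = 97.52→98, 77 − 36.19 = 40.81→41, 225 − 105.75 = 119.25→119) → #622977
95%: (184 − 174.8 = 9.2→9, 77 − 73.15 = 3.85→4, 225 − 213.75 = 11.25→11) → #09040B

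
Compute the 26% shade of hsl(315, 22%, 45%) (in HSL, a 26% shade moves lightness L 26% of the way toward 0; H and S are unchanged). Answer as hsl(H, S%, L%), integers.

L moves 26% from 45 toward 0: 45 − 11.7 = 33.3 → 33.
H and S are unchanged.

hsl(315, 22%, 33%)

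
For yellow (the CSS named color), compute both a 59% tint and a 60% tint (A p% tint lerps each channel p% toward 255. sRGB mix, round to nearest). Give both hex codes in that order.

CSS yellow is rgb(255, 255, 0).
59% tint:
  R: 255 + 0 = 255 → 255
  G: 255 + 0 = 255 → 255
  B: 0 + 0.59×(255−0) = 0 + 150.45 = 150.45 → 150
  → #ffff96
60% tint:
  R: 255 + 0 = 255 → 255
  G: 255 + 0.6×(255−255) = 255 + 0 = 255 → 255
  B: 0 + 0.6×(255−0) = 0 + 153 = 153 → 153
  → #ffff99

#ffff96, #ffff99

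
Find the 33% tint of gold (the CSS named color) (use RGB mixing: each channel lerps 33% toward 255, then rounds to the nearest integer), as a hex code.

CSS gold is rgb(255, 215, 0).
Per channel, c → c + 0.33(255 − c):
  R: 255 + 0 = 255 → 255
  G: 215 + 13.2 = 228.2 → 228
  B: 0 + 0.33×(255−0) = 0 + 84.15 = 84.15 → 84
rgb(255, 228, 84) = #FFE454.

#FFE454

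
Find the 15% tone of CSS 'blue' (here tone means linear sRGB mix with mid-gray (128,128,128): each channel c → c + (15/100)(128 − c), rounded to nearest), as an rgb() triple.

CSS blue is rgb(0, 0, 255).
Lerp each channel 15% toward 128:
  R: 0 + 0.15×(128−0) = 0 + 19.2 = 19.2 → 19
  G: 0 + 19.2 = 19.2 → 19
  B: 255 + 0.15×(128−255) = 255 − 19.05 = 235.95 → 236

rgb(19, 19, 236)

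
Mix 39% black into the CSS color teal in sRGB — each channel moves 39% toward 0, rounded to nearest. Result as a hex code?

#004E4E

CSS teal is rgb(0, 128, 128).
Per channel, c → c + 0.39(0 − c):
  R: 0 + 0.39×(0−0) = 0 + 0 = 0 → 0
  G: 128 + 0.39×(0−128) = 128 − 49.92 = 78.08 → 78
  B: 128 + 0.39×(0−128) = 128 − 49.92 = 78.08 → 78
rgb(0, 78, 78) = #004E4E.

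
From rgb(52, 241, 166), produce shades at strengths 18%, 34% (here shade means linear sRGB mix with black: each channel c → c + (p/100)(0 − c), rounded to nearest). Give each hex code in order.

#2BC688, #229F6E

18%: (52 − 9.36 = 42.64→43, 241 − 43.38 = 197.62→198, 166 − 29.88 = 136.12→136) → #2BC688
34%: (52 − 17.68 = 34.32→34, 241 − 81.94 = 159.06→159, 166 − 56.44 = 109.56→110) → #229F6E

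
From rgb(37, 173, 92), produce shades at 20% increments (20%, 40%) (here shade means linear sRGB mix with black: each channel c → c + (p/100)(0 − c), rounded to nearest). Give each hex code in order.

20%: (37 − 7.4 = 29.6→30, 173 − 34.6 = 138.4→138, 92 − 18.4 = 73.6→74) → #1E8A4A
40%: (37 − 14.8 = 22.2→22, 173 − 69.2 = 103.8→104, 92 − 36.8 = 55.2→55) → #166837

#1E8A4A, #166837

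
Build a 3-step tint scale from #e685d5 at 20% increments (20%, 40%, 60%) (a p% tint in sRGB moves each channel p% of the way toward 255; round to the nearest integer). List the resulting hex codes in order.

#eb9ddd, #f0b6e6, #f5ceee

#e685d5 is rgb(230, 133, 213).
20%: (230 + 5 = 235→235, 133 + 24.4 = 157.4→157, 213 + 8.4 = 221.4→221) → #eb9ddd
40%: (230 + 10 = 240→240, 133 + 48.8 = 181.8→182, 213 + 16.8 = 229.8→230) → #f0b6e6
60%: (230 + 15 = 245→245, 133 + 73.2 = 206.2→206, 213 + 25.2 = 238.2→238) → #f5ceee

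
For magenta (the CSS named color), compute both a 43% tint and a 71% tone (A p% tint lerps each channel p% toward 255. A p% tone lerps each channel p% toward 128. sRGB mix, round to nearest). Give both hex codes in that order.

CSS magenta is rgb(255, 0, 255).
43% tint:
  R: 255 + 0.43×(255−255) = 255 + 0 = 255 → 255
  G: 0 + 0.43×(255−0) = 0 + 109.65 = 109.65 → 110
  B: 255 + 0 = 255 → 255
  → #FF6EFF
71% tone:
  R: 255 − 90.17 = 164.83 → 165
  G: 0 + 0.71×(128−0) = 0 + 90.88 = 90.88 → 91
  B: 255 + 0.71×(128−255) = 255 − 90.17 = 164.83 → 165
  → #A55BA5

#FF6EFF, #A55BA5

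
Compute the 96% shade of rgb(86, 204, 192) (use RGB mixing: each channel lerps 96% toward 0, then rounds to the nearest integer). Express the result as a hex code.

Lerp each channel 96% toward 0:
  R: 86 + 0.96×(0−86) = 86 − 82.56 = 3.44 → 3
  G: 204 + 0.96×(0−204) = 204 − 195.84 = 8.16 → 8
  B: 192 − 184.32 = 7.68 → 8
rgb(3, 8, 8) = #030808.

#030808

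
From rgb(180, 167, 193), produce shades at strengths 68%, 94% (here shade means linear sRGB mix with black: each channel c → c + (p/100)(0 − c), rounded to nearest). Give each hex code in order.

#3a353e, #0b0a0c

68%: (180 − 122.4 = 57.6→58, 167 − 113.56 = 53.44→53, 193 − 131.24 = 61.76→62) → #3a353e
94%: (180 − 169.2 = 10.8→11, 167 − 156.98 = 10.02→10, 193 − 181.42 = 11.58→12) → #0b0a0c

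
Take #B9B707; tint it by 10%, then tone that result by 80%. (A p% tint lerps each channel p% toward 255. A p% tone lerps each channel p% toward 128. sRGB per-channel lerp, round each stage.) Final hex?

#8D8C6D

#B9B707 is rgb(185, 183, 7).
Per channel, c → c + 0.1(255 − c):
  R: 185 + 7 = 192 → 192
  G: 183 + 7.2 = 190.2 → 190
  B: 7 + 0.1×(255−7) = 7 + 24.8 = 31.8 → 32
After the tint: rgb(192, 190, 32) = #C0BE20.
An 80% tone moves each channel 80% toward 128:
  R: 192 + 0.8×(128−192) = 192 − 51.2 = 140.8 → 141
  G: 190 − 49.6 = 140.4 → 140
  B: 32 + 76.8 = 108.8 → 109
rgb(141, 140, 109) = #8D8C6D.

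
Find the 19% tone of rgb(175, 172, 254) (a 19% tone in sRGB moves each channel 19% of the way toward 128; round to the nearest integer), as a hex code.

#a6a4e6

Per channel, c → c + 0.19(128 − c):
  R: 175 + 0.19×(128−175) = 175 − 8.93 = 166.07 → 166
  G: 172 − 8.36 = 163.64 → 164
  B: 254 + 0.19×(128−254) = 254 − 23.94 = 230.06 → 230
rgb(166, 164, 230) = #a6a4e6.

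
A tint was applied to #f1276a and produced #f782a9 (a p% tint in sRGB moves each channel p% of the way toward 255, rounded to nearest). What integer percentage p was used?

42%

#f1276a is rgb(241, 39, 106); #f782a9 is rgb(247, 130, 169).
On the G channel (widest range): 130 ≈ 39 + (p/100)(255 − 39), so p ≈ 100×(130 − 39)/(255 − 39) = 9100/216 = 42.13.
p = 42 reproduces all three channels after rounding.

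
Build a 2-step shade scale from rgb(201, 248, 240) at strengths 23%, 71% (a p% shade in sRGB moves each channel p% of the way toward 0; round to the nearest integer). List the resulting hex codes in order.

23%: (201 − 46.23 = 154.77→155, 248 − 57.04 = 190.96→191, 240 − 55.2 = 184.8→185) → #9BBFB9
71%: (201 − 142.71 = 58.29→58, 248 − 176.08 = 71.92→72, 240 − 170.4 = 69.6→70) → #3A4846

#9BBFB9, #3A4846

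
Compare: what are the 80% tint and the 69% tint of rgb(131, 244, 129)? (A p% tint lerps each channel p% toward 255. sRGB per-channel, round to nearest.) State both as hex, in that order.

80% tint:
  R: 131 + 0.8×(255−131) = 131 + 99.2 = 230.2 → 230
  G: 244 + 0.8×(255−244) = 244 + 8.8 = 252.8 → 253
  B: 129 + 0.8×(255−129) = 129 + 100.8 = 229.8 → 230
  → #E6FDE6
69% tint:
  R: 131 + 0.69×(255−131) = 131 + 85.56 = 216.56 → 217
  G: 244 + 7.59 = 251.59 → 252
  B: 129 + 0.69×(255−129) = 129 + 86.94 = 215.94 → 216
  → #D9FCD8

#E6FDE6, #D9FCD8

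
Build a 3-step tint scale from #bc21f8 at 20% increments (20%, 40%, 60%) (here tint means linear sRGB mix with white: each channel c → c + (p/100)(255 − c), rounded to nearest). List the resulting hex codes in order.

#c94df9, #d77afb, #e4a6fc

#bc21f8 is rgb(188, 33, 248).
20%: (188 + 13.4 = 201.4→201, 33 + 44.4 = 77.4→77, 248 + 1.4 = 249.4→249) → #c94df9
40%: (188 + 26.8 = 214.8→215, 33 + 88.8 = 121.8→122, 248 + 2.8 = 250.8→251) → #d77afb
60%: (188 + 40.2 = 228.2→228, 33 + 133.2 = 166.2→166, 248 + 4.2 = 252.2→252) → #e4a6fc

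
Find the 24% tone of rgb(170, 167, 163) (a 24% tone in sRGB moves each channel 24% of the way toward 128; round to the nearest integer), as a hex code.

#A09E9B

Per channel, c → c + 0.24(128 − c):
  R: 170 + 0.24×(128−170) = 170 − 10.08 = 159.92 → 160
  G: 167 + 0.24×(128−167) = 167 − 9.36 = 157.64 → 158
  B: 163 − 8.4 = 154.6 → 155
rgb(160, 158, 155) = #A09E9B.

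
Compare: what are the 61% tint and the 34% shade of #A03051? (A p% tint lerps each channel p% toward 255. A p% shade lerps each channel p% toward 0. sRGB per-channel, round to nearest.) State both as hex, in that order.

#DAAEBB, #6A2035

#A03051 is rgb(160, 48, 81).
61% tint:
  R: 160 + 57.95 = 217.95 → 218
  G: 48 + 126.27 = 174.27 → 174
  B: 81 + 0.61×(255−81) = 81 + 106.14 = 187.14 → 187
  → #DAAEBB
34% shade:
  R: 160 − 54.4 = 105.6 → 106
  G: 48 − 16.32 = 31.68 → 32
  B: 81 − 27.54 = 53.46 → 53
  → #6A2035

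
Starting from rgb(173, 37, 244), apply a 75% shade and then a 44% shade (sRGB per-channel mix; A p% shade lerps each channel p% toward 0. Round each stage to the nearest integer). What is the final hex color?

#180522

Lerp each channel 75% toward 0:
  R: 173 + 0.75×(0−173) = 173 − 129.75 = 43.25 → 43
  G: 37 − 27.75 = 9.25 → 9
  B: 244 + 0.75×(0−244) = 244 − 183 = 61 → 61
After the shade: rgb(43, 9, 61) = #2B093D.
A 44% shade moves each channel 44% toward 0:
  R: 43 + 0.44×(0−43) = 43 − 18.92 = 24.08 → 24
  G: 9 − 3.96 = 5.04 → 5
  B: 61 + 0.44×(0−61) = 61 − 26.84 = 34.16 → 34
rgb(24, 5, 34) = #180522.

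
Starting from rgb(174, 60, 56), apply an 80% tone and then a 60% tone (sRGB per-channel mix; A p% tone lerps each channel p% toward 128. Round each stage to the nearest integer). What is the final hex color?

An 80% tone moves each channel 80% toward 128:
  R: 174 − 36.8 = 137.2 → 137
  G: 60 + 0.8×(128−60) = 60 + 54.4 = 114.4 → 114
  B: 56 + 0.8×(128−56) = 56 + 57.6 = 113.6 → 114
After the tone: rgb(137, 114, 114) = #897272.
A 60% tone moves each channel 60% toward 128:
  R: 137 + 0.6×(128−137) = 137 − 5.4 = 131.6 → 132
  G: 114 + 0.6×(128−114) = 114 + 8.4 = 122.4 → 122
  B: 114 + 8.4 = 122.4 → 122
rgb(132, 122, 122) = #847A7A.

#847A7A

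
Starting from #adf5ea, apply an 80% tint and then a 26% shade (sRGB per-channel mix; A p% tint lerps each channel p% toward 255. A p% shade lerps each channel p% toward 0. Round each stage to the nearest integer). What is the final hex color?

#b1bbba

#adf5ea is rgb(173, 245, 234).
An 80% tint moves each channel 80% toward 255:
  R: 173 + 65.6 = 238.6 → 239
  G: 245 + 8 = 253 → 253
  B: 234 + 0.8×(255−234) = 234 + 16.8 = 250.8 → 251
After the tint: rgb(239, 253, 251) = #effdfb.
A 26% shade moves each channel 26% toward 0:
  R: 239 + 0.26×(0−239) = 239 − 62.14 = 176.86 → 177
  G: 253 − 65.78 = 187.22 → 187
  B: 251 − 65.26 = 185.74 → 186
rgb(177, 187, 186) = #b1bbba.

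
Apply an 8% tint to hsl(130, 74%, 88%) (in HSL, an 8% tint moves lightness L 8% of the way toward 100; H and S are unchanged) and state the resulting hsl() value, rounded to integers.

hsl(130, 74%, 89%)

L moves 8% from 88 toward 100: 88 + 0.96 = 88.96 → 89.
H and S are unchanged.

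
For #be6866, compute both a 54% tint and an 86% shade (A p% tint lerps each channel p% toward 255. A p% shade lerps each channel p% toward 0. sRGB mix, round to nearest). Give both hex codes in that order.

#e1bab9, #1b0f0e

#be6866 is rgb(190, 104, 102).
54% tint:
  R: 190 + 0.54×(255−190) = 190 + 35.1 = 225.1 → 225
  G: 104 + 0.54×(255−104) = 104 + 81.54 = 185.54 → 186
  B: 102 + 0.54×(255−102) = 102 + 82.62 = 184.62 → 185
  → #e1bab9
86% shade:
  R: 190 − 163.4 = 26.6 → 27
  G: 104 + 0.86×(0−104) = 104 − 89.44 = 14.56 → 15
  B: 102 − 87.72 = 14.28 → 14
  → #1b0f0e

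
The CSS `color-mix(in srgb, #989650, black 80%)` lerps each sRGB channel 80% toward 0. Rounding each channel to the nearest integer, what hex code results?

#989650 is rgb(152, 150, 80).
Lerp each channel 80% toward 0:
  R: 152 − 121.6 = 30.4 → 30
  G: 150 + 0.8×(0−150) = 150 − 120 = 30 → 30
  B: 80 + 0.8×(0−80) = 80 − 64 = 16 → 16
rgb(30, 30, 16) = #1e1e10.

#1e1e10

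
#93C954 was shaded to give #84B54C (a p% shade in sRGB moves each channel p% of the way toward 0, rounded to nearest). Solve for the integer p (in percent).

#93C954 is rgb(147, 201, 84); #84B54C is rgb(132, 181, 76).
On the G channel (widest range): 181 ≈ 201 + (p/100)(0 − 201), so p ≈ 100×(181 − 201)/(0 − 201) = -2000/-201 = 9.95.
p = 10 reproduces all three channels after rounding.

10%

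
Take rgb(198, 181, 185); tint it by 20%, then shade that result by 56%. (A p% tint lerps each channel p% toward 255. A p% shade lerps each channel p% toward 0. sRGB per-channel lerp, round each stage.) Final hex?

#5C5658

Lerp each channel 20% toward 255:
  R: 198 + 0.2×(255−198) = 198 + 11.4 = 209.4 → 209
  G: 181 + 14.8 = 195.8 → 196
  B: 185 + 0.2×(255−185) = 185 + 14 = 199 → 199
After the tint: rgb(209, 196, 199) = #D1C4C7.
A 56% shade moves each channel 56% toward 0:
  R: 209 − 117.04 = 91.96 → 92
  G: 196 + 0.56×(0−196) = 196 − 109.76 = 86.24 → 86
  B: 199 − 111.44 = 87.56 → 88
rgb(92, 86, 88) = #5C5658.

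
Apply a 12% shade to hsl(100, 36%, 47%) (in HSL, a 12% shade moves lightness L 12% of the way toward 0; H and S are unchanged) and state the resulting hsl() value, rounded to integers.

hsl(100, 36%, 41%)

L moves 12% from 47 toward 0: 47 − 5.64 = 41.36 → 41.
H and S are unchanged.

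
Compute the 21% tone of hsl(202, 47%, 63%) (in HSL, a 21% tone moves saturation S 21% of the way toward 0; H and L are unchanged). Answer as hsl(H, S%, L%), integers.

hsl(202, 37%, 63%)

S moves 21% from 47 toward 0: 47 − 9.87 = 37.13 → 37.
H and L are unchanged.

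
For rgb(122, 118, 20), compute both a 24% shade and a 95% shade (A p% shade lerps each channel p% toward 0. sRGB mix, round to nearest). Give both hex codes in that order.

24% shade:
  R: 122 + 0.24×(0−122) = 122 − 29.28 = 92.72 → 93
  G: 118 + 0.24×(0−118) = 118 − 28.32 = 89.68 → 90
  B: 20 − 4.8 = 15.2 → 15
  → #5D5A0F
95% shade:
  R: 122 − 115.9 = 6.1 → 6
  G: 118 − 112.1 = 5.9 → 6
  B: 20 + 0.95×(0−20) = 20 − 19 = 1 → 1
  → #060601

#5D5A0F, #060601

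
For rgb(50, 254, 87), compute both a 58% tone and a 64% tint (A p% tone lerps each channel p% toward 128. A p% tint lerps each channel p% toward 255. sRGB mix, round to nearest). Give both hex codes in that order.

58% tone:
  R: 50 + 45.24 = 95.24 → 95
  G: 254 − 73.08 = 180.92 → 181
  B: 87 + 0.58×(128−87) = 87 + 23.78 = 110.78 → 111
  → #5FB56F
64% tint:
  R: 50 + 131.2 = 181.2 → 181
  G: 254 + 0.64×(255−254) = 254 + 0.64 = 254.64 → 255
  B: 87 + 0.64×(255−87) = 87 + 107.52 = 194.52 → 195
  → #B5FFC3

#5FB56F, #B5FFC3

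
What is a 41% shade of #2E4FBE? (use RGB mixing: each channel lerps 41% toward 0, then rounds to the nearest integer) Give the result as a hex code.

#2E4FBE is rgb(46, 79, 190).
A 41% shade moves each channel 41% toward 0:
  R: 46 + 0.41×(0−46) = 46 − 18.86 = 27.14 → 27
  G: 79 + 0.41×(0−79) = 79 − 32.39 = 46.61 → 47
  B: 190 − 77.9 = 112.1 → 112
rgb(27, 47, 112) = #1B2F70.

#1B2F70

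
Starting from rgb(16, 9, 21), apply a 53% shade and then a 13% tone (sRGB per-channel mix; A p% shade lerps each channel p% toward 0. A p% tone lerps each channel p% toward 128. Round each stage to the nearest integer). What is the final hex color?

A 53% shade moves each channel 53% toward 0:
  R: 16 − 8.48 = 7.52 → 8
  G: 9 + 0.53×(0−9) = 9 − 4.77 = 4.23 → 4
  B: 21 − 11.13 = 9.87 → 10
After the shade: rgb(8, 4, 10) = #08040A.
Per channel, c → c + 0.13(128 − c):
  R: 8 + 0.13×(128−8) = 8 + 15.6 = 23.6 → 24
  G: 4 + 16.12 = 20.12 → 20
  B: 10 + 0.13×(128−10) = 10 + 15.34 = 25.34 → 25
rgb(24, 20, 25) = #181419.

#181419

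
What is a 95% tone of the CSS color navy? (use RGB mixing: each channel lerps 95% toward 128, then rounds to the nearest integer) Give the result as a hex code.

#7A7A80

CSS navy is rgb(0, 0, 128).
Per channel, c → c + 0.95(128 − c):
  R: 0 + 0.95×(128−0) = 0 + 121.6 = 121.6 → 122
  G: 0 + 121.6 = 121.6 → 122
  B: 128 + 0.95×(128−128) = 128 + 0 = 128 → 128
rgb(122, 122, 128) = #7A7A80.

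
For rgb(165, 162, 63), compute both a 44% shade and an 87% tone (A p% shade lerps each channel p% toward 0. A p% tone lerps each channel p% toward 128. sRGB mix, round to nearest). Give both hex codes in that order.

44% shade:
  R: 165 + 0.44×(0−165) = 165 − 72.6 = 92.4 → 92
  G: 162 + 0.44×(0−162) = 162 − 71.28 = 90.72 → 91
  B: 63 + 0.44×(0−63) = 63 − 27.72 = 35.28 → 35
  → #5C5B23
87% tone:
  R: 165 + 0.87×(128−165) = 165 − 32.19 = 132.81 → 133
  G: 162 + 0.87×(128−162) = 162 − 29.58 = 132.42 → 132
  B: 63 + 0.87×(128−63) = 63 + 56.55 = 119.55 → 120
  → #858478

#5C5B23, #858478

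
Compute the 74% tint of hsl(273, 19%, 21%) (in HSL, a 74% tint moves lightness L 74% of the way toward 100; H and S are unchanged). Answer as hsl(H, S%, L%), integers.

hsl(273, 19%, 79%)

L moves 74% from 21 toward 100: 21 + 58.46 = 79.46 → 79.
H and S are unchanged.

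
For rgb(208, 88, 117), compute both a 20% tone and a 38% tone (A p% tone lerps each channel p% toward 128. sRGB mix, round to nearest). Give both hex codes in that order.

20% tone:
  R: 208 + 0.2×(128−208) = 208 − 16 = 192 → 192
  G: 88 + 8 = 96 → 96
  B: 117 + 0.2×(128−117) = 117 + 2.2 = 119.2 → 119
  → #C06077
38% tone:
  R: 208 + 0.38×(128−208) = 208 − 30.4 = 177.6 → 178
  G: 88 + 0.38×(128−88) = 88 + 15.2 = 103.2 → 103
  B: 117 + 0.38×(128−117) = 117 + 4.18 = 121.18 → 121
  → #B26779

#C06077, #B26779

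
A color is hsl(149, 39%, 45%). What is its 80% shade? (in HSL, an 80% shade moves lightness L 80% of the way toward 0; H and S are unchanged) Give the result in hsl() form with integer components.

L moves 80% from 45 toward 0: 45 − 36 = 9 → 9.
H and S are unchanged.

hsl(149, 39%, 9%)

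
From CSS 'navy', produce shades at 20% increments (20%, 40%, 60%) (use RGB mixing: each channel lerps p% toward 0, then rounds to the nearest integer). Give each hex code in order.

CSS navy is rgb(0, 0, 128).
20%: (0→0, 0→0, 128 − 25.6 = 102.4→102) → #000066
40%: (0→0, 0→0, 128 − 51.2 = 76.8→77) → #00004d
60%: (0→0, 0→0, 128 − 76.8 = 51.2→51) → #000033

#000066, #00004d, #000033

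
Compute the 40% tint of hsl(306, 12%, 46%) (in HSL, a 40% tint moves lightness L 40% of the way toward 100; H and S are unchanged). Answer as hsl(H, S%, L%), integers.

L moves 40% from 46 toward 100: 46 + 21.6 = 67.6 → 68.
H and S are unchanged.

hsl(306, 12%, 68%)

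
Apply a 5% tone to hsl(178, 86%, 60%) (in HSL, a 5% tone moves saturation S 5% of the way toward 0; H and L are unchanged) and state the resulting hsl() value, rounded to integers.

S moves 5% from 86 toward 0: 86 − 4.3 = 81.7 → 82.
H and L are unchanged.

hsl(178, 82%, 60%)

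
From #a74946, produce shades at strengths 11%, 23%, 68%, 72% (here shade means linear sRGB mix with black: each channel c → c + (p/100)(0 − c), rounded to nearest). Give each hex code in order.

#a74946 is rgb(167, 73, 70).
11%: (167 − 18.37 = 148.63→149, 73 − 8.03 = 64.97→65, 70 − 7.7 = 62.3→62) → #95413e
23%: (167 − 38.41 = 128.59→129, 73 − 16.79 = 56.21→56, 70 − 16.1 = 53.9→54) → #813836
68%: (167 − 113.56 = 53.44→53, 73 − 49.64 = 23.36→23, 70 − 47.6 = 22.4→22) → #351716
72%: (167 − 120.24 = 46.76→47, 73 − 52.56 = 20.44→20, 70 − 50.4 = 19.6→20) → #2f1414

#95413e, #813836, #351716, #2f1414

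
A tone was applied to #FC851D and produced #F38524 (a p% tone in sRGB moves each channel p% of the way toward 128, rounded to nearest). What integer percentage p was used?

7%

#FC851D is rgb(252, 133, 29); #F38524 is rgb(243, 133, 36).
On the R channel (widest range): 243 ≈ 252 + (p/100)(128 − 252), so p ≈ 100×(243 − 252)/(128 − 252) = -900/-124 = 7.26.
p = 7 reproduces all three channels after rounding.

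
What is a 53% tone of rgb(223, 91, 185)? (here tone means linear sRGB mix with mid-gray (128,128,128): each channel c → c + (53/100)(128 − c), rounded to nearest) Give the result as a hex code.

Per channel, c → c + 0.53(128 − c):
  R: 223 − 50.35 = 172.65 → 173
  G: 91 + 19.61 = 110.61 → 111
  B: 185 − 30.21 = 154.79 → 155
rgb(173, 111, 155) = #AD6F9B.

#AD6F9B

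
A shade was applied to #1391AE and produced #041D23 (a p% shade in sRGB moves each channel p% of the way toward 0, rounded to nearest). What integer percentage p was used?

80%

#1391AE is rgb(19, 145, 174); #041D23 is rgb(4, 29, 35).
On the B channel (widest range): 35 ≈ 174 + (p/100)(0 − 174), so p ≈ 100×(35 − 174)/(0 − 174) = -13900/-174 = 79.89.
p = 80 reproduces all three channels after rounding.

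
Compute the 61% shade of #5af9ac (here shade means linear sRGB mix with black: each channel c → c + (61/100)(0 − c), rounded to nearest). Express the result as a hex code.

#5af9ac is rgb(90, 249, 172).
A 61% shade moves each channel 61% toward 0:
  R: 90 + 0.61×(0−90) = 90 − 54.9 = 35.1 → 35
  G: 249 + 0.61×(0−249) = 249 − 151.89 = 97.11 → 97
  B: 172 − 104.92 = 67.08 → 67
rgb(35, 97, 67) = #236143.

#236143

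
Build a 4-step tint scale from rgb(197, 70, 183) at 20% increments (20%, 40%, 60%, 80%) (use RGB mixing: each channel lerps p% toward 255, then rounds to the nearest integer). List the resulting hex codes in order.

20%: (197 + 11.6 = 208.6→209, 70 + 37 = 107→107, 183 + 14.4 = 197.4→197) → #D16BC5
40%: (197 + 23.2 = 220.2→220, 70 + 74 = 144→144, 183 + 28.8 = 211.8→212) → #DC90D4
60%: (197 + 34.8 = 231.8→232, 70 + 111 = 181→181, 183 + 43.2 = 226.2→226) → #E8B5E2
80%: (197 + 46.4 = 243.4→243, 70 + 148 = 218→218, 183 + 57.6 = 240.6→241) → #F3DAF1

#D16BC5, #DC90D4, #E8B5E2, #F3DAF1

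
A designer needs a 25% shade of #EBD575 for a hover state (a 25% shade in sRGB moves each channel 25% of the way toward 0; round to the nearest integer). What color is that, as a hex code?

#EBD575 is rgb(235, 213, 117).
Per channel, c → c + 0.25(0 − c):
  R: 235 + 0.25×(0−235) = 235 − 58.75 = 176.25 → 176
  G: 213 + 0.25×(0−213) = 213 − 53.25 = 159.75 → 160
  B: 117 + 0.25×(0−117) = 117 − 29.25 = 87.75 → 88
rgb(176, 160, 88) = #B0A058.

#B0A058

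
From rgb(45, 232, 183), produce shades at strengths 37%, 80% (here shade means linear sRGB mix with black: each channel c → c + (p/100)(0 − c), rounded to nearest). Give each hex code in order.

#1C9273, #092E25

37%: (45 − 16.65 = 28.35→28, 232 − 85.84 = 146.16→146, 183 − 67.71 = 115.29→115) → #1C9273
80%: (45 − 36 = 9→9, 232 − 185.6 = 46.4→46, 183 − 146.4 = 36.6→37) → #092E25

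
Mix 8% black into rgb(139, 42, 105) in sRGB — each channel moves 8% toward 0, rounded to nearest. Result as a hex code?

#802761

Lerp each channel 8% toward 0:
  R: 139 + 0.08×(0−139) = 139 − 11.12 = 127.88 → 128
  G: 42 + 0.08×(0−42) = 42 − 3.36 = 38.64 → 39
  B: 105 + 0.08×(0−105) = 105 − 8.4 = 96.6 → 97
rgb(128, 39, 97) = #802761.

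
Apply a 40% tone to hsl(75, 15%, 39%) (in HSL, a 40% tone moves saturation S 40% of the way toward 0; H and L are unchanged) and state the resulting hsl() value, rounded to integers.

S moves 40% from 15 toward 0: 15 − 6 = 9 → 9.
H and L are unchanged.

hsl(75, 9%, 39%)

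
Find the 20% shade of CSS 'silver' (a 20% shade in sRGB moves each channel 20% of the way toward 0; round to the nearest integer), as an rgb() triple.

CSS silver is rgb(192, 192, 192).
Per channel, c → c + 0.2(0 − c):
  R: 192 + 0.2×(0−192) = 192 − 38.4 = 153.6 → 154
  G: 192 + 0.2×(0−192) = 192 − 38.4 = 153.6 → 154
  B: 192 + 0.2×(0−192) = 192 − 38.4 = 153.6 → 154

rgb(154, 154, 154)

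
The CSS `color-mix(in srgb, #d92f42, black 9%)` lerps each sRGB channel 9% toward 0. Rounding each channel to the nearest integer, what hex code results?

#d92f42 is rgb(217, 47, 66).
A 9% shade moves each channel 9% toward 0:
  R: 217 + 0.09×(0−217) = 217 − 19.53 = 197.47 → 197
  G: 47 − 4.23 = 42.77 → 43
  B: 66 + 0.09×(0−66) = 66 − 5.94 = 60.06 → 60
rgb(197, 43, 60) = #c52b3c.

#c52b3c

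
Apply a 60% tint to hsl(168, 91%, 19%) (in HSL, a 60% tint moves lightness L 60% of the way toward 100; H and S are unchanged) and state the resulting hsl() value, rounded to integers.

L moves 60% from 19 toward 100: 19 + 48.6 = 67.6 → 68.
H and S are unchanged.

hsl(168, 91%, 68%)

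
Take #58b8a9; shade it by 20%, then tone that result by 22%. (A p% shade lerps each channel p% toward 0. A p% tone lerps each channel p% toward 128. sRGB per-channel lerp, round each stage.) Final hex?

#538f85

#58b8a9 is rgb(88, 184, 169).
Lerp each channel 20% toward 0:
  R: 88 + 0.2×(0−88) = 88 − 17.6 = 70.4 → 70
  G: 184 + 0.2×(0−184) = 184 − 36.8 = 147.2 → 147
  B: 169 + 0.2×(0−169) = 169 − 33.8 = 135.2 → 135
After the shade: rgb(70, 147, 135) = #469387.
Per channel, c → c + 0.22(128 − c):
  R: 70 + 0.22×(128−70) = 70 + 12.76 = 82.76 → 83
  G: 147 − 4.18 = 142.82 → 143
  B: 135 + 0.22×(128−135) = 135 − 1.54 = 133.46 → 133
rgb(83, 143, 133) = #538f85.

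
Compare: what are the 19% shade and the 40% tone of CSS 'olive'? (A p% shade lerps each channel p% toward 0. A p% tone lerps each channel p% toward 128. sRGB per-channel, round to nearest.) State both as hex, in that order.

#686800, #808033

CSS olive is rgb(128, 128, 0).
19% shade:
  R: 128 − 24.32 = 103.68 → 104
  G: 128 + 0.19×(0−128) = 128 − 24.32 = 103.68 → 104
  B: 0 + 0 = 0 → 0
  → #686800
40% tone:
  R: 128 + 0.4×(128−128) = 128 + 0 = 128 → 128
  G: 128 + 0.4×(128−128) = 128 + 0 = 128 → 128
  B: 0 + 0.4×(128−0) = 0 + 51.2 = 51.2 → 51
  → #808033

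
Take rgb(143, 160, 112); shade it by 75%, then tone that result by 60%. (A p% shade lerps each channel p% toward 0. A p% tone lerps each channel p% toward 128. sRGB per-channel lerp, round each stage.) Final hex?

#5b5d58

A 75% shade moves each channel 75% toward 0:
  R: 143 + 0.75×(0−143) = 143 − 107.25 = 35.75 → 36
  G: 160 + 0.75×(0−160) = 160 − 120 = 40 → 40
  B: 112 − 84 = 28 → 28
After the shade: rgb(36, 40, 28) = #24281c.
Lerp each channel 60% toward 128:
  R: 36 + 0.6×(128−36) = 36 + 55.2 = 91.2 → 91
  G: 40 + 52.8 = 92.8 → 93
  B: 28 + 0.6×(128−28) = 28 + 60 = 88 → 88
rgb(91, 93, 88) = #5b5d58.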